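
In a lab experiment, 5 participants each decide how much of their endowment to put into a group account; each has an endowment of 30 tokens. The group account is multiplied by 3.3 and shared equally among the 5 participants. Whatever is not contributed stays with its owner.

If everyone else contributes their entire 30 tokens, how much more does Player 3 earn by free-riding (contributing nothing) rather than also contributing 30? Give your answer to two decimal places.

10.20 tokens

Switching from a contribution of 30 to 0 lets Player 3 keep an extra 30 tokens, but lowers the group account by 30, which costs Player 3 their own share of that drop: 3.3/5 × 30 = 19.80.
Net gain = 30 − 19.80 = 10.20. The private return per contributed unit (0.6600) is below 1, so free-riding is indeed the best response regardless of what the others do.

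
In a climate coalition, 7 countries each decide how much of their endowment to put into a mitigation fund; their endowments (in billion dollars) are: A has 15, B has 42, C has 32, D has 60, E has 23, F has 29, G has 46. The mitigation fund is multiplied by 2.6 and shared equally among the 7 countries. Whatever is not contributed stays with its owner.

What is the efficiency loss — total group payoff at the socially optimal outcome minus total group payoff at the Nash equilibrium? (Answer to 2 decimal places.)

395.20 billion dollars

The private return per contributed unit is 2.6/7 = 0.3714 < 1 for every player regardless of endowment, so the Nash equilibrium is zero contribution and the group total is Σ E_j = 15 + 42 + 32 + 60 + 23 + 29 + 46 = 247.
Each contributed unit returns 2.600 to the group, so the social optimum is full contribution by everyone: group total = 2.600 × 247 = 642.20.
Efficiency loss = (2.600 − 1) × 247 = 395.20.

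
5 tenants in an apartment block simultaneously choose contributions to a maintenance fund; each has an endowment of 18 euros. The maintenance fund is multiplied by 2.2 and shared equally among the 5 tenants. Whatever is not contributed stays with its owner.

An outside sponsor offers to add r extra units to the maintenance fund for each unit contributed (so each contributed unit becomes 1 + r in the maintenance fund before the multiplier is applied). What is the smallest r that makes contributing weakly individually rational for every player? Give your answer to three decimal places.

With matching at rate r, one contributed unit becomes (1 + r) in the maintenance fund and returns 2.2 × (1 + r) / 5 to the contributor.
Setting this equal to 1: 1 + r = 5/2.2 = 2.2727.
So the minimum matching rate is r = 2.2727 − 1 = 1.273.

1.273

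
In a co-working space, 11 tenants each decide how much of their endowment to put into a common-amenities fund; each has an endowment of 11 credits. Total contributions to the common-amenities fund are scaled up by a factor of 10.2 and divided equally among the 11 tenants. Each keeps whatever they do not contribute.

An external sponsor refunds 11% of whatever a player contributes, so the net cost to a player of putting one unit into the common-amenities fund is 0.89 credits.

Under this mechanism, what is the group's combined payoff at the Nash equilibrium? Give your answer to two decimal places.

With the mechanism, a contributed unit returns (10.2/11) / 0.89 = 1.0419 per unit of net cost to the contributor — now above 1 — so contributing fully is weakly dominant for every player.
So the Nash equilibrium is full contribution by all 11; the group earns 11 × (11 × 0.11 + 10.2 × 11) = 1247.51.

1247.51 credits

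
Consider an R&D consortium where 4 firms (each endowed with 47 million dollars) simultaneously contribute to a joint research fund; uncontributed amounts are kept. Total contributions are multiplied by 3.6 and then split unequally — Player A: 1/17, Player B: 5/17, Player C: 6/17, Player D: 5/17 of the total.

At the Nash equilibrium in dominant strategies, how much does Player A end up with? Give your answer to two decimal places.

Player j's private return per contributed unit is 3.6 × (j's share). Contributing is weakly dominant for j when that share is at least 1/3.6 = 0.2778, and contributing 0 is dominant otherwise.
The shares above 0.2778 belong to Player B, Player C and Player D, contributing 47 each; the remaining 1 contribute 0. Total contributed: 141.
Player A keeps 47 and receives 3.6 × 141 × 1/17 = 29.86 from the joint research fund, for a payoff of 76.86.

76.86 million dollars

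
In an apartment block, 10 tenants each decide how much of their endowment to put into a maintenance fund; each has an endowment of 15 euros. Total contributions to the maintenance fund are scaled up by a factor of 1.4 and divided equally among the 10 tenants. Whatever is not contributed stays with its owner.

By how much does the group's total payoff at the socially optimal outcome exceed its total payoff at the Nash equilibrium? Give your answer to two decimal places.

60.00 euros

Each contributed unit returns 1.4/10 = 0.1400 to its contributor — below 1 — so contributing 0 is dominant for every player. At the Nash equilibrium everyone keeps their 15, and the group total is 10 × 15 = 150.
Each contributed unit returns 1.400 to the group as a whole (0.1400 to each of 10 players), which exceeds 1, so the social optimum is full contribution: group total = 1.400 × 150 = 210.00.
Efficiency loss = 210.00 − 150 = 60.00.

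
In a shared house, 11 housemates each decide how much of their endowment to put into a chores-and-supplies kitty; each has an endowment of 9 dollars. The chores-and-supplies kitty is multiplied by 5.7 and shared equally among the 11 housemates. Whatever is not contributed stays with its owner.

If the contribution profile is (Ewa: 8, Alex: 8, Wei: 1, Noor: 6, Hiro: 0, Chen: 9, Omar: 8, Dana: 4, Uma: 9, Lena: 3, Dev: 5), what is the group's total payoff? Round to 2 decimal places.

385.70 dollars

Total contributed: 8 + 8 + 1 + 6 + 0 + 9 + 8 + 4 + 9 + 3 + 5 = 61; total kept: 11 × 9 − 61 = 38.
The chores-and-supplies kitty pays out 5.7 × 61 = 347.70 in aggregate.
Group total = 38 + 347.70 = 385.70.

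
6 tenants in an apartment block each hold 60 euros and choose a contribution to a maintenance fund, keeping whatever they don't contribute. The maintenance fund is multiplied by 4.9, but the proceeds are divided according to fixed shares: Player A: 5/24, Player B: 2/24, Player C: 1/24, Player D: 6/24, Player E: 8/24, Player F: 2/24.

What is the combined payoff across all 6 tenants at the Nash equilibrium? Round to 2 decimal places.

A player with share s gets back 4.9·s per unit contributed, so full contribution is dominant for anyone with s > 1/4.9 = 0.2041 and zero contribution is dominant for anyone below.
The shares above 0.2041 belong to Player A, Player D and Player E, contributing 60 each; the remaining 3 contribute 0. Total contributed: 180.
The maintenance fund pays out 4.9 × 180 = 882.00 in total (split across the unequal shares, but the aggregate is all that matters for the group sum).
The 3 free-riders keep 60 each, adding 180. Group total = 180 + 882.00 = 1062.00.

1062.00 euros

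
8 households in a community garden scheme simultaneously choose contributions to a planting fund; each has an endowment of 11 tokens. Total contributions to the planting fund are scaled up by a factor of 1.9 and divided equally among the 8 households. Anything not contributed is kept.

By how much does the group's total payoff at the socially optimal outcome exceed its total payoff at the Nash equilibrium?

79.20 tokens

Each contributed unit returns 1.9/8 = 0.2375 to its contributor — below 1 — so contributing 0 is dominant for every player. At the Nash equilibrium everyone keeps their 11, and the group total is 8 × 11 = 88.
Each contributed unit returns 1.900 to the group as a whole (0.2375 to each of 8 players), which exceeds 1, so the social optimum is full contribution: group total = 1.900 × 88 = 167.20.
Efficiency loss = 167.20 − 88 = 79.20.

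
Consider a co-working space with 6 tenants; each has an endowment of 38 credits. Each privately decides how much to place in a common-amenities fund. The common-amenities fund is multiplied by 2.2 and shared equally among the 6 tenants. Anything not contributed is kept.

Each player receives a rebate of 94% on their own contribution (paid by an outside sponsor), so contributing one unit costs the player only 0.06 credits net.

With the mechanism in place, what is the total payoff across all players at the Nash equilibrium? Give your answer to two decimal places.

With the mechanism, a contributed unit returns (2.2/6) / 0.06 = 6.1111 per unit of net cost to the contributor — now above 1 — so contributing fully is weakly dominant for every player.
So the Nash equilibrium is full contribution by all 6; the group earns 6 × (38 × 0.94 + 2.2 × 38) = 715.92.

715.92 credits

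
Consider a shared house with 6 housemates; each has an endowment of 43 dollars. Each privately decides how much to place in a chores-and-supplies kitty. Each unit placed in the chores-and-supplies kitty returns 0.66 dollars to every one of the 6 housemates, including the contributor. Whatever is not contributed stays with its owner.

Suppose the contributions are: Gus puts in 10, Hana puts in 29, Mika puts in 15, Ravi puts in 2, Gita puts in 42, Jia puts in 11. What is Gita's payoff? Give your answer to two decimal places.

Total contributed: 10 + 29 + 15 + 2 + 42 + 11 = 109.
Each receives 0.66 × 109 = 71.94 from the chores-and-supplies kitty.
Gita keeps 43 − 42 = 1, so Gita's payoff is 1 + 71.94 = 72.94.

72.94 dollars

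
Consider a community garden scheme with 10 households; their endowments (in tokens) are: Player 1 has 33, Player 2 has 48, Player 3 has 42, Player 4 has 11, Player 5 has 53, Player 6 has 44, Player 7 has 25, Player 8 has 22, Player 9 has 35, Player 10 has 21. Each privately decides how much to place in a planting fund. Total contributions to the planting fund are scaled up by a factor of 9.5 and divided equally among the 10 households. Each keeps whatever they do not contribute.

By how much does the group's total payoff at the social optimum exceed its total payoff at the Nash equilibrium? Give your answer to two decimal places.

The private return per contributed unit is 9.5/10 = 0.9500 < 1 for every player regardless of endowment, so the Nash equilibrium is zero contribution and the group total is Σ E_j = 33 + 48 + 42 + 11 + 53 + 44 + 25 + 22 + 35 + 21 = 334.
Each contributed unit returns 9.500 to the group, so the social optimum is full contribution by everyone: group total = 9.500 × 334 = 3173.00.
Efficiency loss = (9.500 − 1) × 334 = 2839.00.

2839.00 tokens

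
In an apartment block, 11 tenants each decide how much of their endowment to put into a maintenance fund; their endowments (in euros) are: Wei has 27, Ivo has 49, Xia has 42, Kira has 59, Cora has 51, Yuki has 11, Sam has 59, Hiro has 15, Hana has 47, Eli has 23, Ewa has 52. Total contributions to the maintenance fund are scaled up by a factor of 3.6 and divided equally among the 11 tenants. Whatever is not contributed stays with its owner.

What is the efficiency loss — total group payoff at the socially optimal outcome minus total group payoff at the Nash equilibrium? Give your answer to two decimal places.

The private return per contributed unit is 3.6/11 = 0.3273 < 1 for every player regardless of endowment, so the Nash equilibrium is zero contribution and the group total is Σ E_j = 27 + 49 + 42 + 59 + 51 + 11 + 59 + 15 + 47 + 23 + 52 = 435.
Each contributed unit returns 3.600 to the group, so the social optimum is full contribution by everyone: group total = 3.600 × 435 = 1566.00.
Efficiency loss = (3.600 − 1) × 435 = 1131.00.

1131.00 euros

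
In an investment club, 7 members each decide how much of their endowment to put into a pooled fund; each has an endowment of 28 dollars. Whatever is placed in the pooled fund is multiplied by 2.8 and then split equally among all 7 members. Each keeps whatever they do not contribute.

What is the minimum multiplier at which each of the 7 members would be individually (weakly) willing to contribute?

A contributed unit returns (multiplier)/7 to its contributor.
This reaches 1 exactly when the multiplier is 7.

7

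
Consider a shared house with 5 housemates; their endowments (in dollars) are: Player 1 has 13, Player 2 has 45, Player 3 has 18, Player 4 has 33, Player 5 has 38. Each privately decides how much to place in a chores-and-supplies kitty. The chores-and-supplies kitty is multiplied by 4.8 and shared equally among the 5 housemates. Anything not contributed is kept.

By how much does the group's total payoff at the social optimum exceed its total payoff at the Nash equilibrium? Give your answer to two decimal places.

558.60 dollars

The private return per contributed unit is 4.8/5 = 0.9600 < 1 for every player regardless of endowment, so the Nash equilibrium is zero contribution and the group total is Σ E_j = 13 + 45 + 18 + 33 + 38 = 147.
Each contributed unit returns 4.800 to the group, so the social optimum is full contribution by everyone: group total = 4.800 × 147 = 705.60.
Efficiency loss = (4.800 − 1) × 147 = 558.60.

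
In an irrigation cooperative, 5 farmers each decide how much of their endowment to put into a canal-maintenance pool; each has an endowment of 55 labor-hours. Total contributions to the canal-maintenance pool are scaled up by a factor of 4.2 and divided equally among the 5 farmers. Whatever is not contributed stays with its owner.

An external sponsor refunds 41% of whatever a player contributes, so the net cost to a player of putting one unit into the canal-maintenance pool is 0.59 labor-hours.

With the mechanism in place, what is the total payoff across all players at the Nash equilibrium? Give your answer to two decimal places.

1267.75 labor-hours

Under the mechanism each unit contributed yields (4.2/5) / 0.59 = 1.4237 back to its contributor per unit of net cost, which exceeds 1, making full contribution the dominant choice for everyone.
At the Nash equilibrium everyone contributes 55. Group total payoff = 5 × (55 × 0.41 + 4.2 × 55) = 1267.75.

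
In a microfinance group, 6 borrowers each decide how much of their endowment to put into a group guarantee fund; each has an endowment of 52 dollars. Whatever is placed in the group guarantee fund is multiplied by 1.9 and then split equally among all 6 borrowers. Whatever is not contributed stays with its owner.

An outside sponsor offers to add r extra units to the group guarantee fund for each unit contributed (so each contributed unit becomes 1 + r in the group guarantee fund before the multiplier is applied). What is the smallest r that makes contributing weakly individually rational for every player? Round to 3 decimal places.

2.158

With matching at rate r, one contributed unit becomes (1 + r) in the group guarantee fund and returns 1.9 × (1 + r) / 6 to the contributor.
Setting this equal to 1: 1 + r = 6/1.9 = 3.1579.
So the minimum matching rate is r = 3.1579 − 1 = 2.158.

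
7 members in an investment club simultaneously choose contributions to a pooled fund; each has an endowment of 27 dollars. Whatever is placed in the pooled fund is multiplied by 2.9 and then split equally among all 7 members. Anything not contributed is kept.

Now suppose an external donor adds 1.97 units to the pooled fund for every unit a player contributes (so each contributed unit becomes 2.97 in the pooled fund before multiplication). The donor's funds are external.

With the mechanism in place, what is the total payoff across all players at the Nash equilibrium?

1627.86 dollars

The effective private return per unit is now 2.9 × 2.97 / 7 = 1.2304 > 1, so every player's dominant strategy flips to full contribution.
At the Nash equilibrium everyone contributes 27. Group total payoff = 2.9 × 2.97 × 189 = 1627.86.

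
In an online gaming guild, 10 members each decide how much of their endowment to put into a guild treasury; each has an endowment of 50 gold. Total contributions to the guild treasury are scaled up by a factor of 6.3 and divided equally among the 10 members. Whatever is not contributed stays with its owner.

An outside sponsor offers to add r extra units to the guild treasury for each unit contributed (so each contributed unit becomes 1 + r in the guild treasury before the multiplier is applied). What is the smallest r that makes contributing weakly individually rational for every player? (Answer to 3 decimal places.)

0.587

With matching at rate r, one contributed unit becomes (1 + r) in the guild treasury and returns 6.3 × (1 + r) / 10 to the contributor.
Setting this equal to 1: 1 + r = 10/6.3 = 1.5873.
So the minimum matching rate is r = 1.5873 − 1 = 0.587.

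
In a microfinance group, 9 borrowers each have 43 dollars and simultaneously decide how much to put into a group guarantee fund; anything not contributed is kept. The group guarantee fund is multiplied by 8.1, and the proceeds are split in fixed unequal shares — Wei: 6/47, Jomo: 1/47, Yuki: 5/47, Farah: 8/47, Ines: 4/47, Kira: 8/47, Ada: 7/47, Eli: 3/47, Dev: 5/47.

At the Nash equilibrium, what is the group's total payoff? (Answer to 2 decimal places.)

1608.20 dollars

Each unit j contributes comes back to j as 8.1 × (j's share), so j prefers to contribute only if that share exceeds 1/8.1 = 0.1235; otherwise keeping the unit dominates.
The shares above 0.1235 belong to Wei, Farah, Kira and Ada, contributing 43 each; the remaining 5 contribute 0. Total contributed: 172.
The group guarantee fund pays out 8.1 × 172 = 1393.20 in total (split across the unequal shares, but the aggregate is all that matters for the group sum).
The 5 free-riders keep 43 each, adding 215. Group total = 215 + 1393.20 = 1608.20.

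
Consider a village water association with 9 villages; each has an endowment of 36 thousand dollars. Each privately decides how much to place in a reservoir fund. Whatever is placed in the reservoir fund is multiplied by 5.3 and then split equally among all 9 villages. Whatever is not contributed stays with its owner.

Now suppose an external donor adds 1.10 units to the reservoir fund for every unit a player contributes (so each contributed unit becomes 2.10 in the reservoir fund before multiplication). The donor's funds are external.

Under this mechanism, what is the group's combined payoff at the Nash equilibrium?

The effective private return per unit is now 5.3 × 2.10 / 9 = 1.2367 > 1, so every player's dominant strategy flips to full contribution.
At the Nash equilibrium everyone contributes 36. Group total payoff = 5.3 × 2.10 × 324 = 3606.12.

3606.12 thousand dollars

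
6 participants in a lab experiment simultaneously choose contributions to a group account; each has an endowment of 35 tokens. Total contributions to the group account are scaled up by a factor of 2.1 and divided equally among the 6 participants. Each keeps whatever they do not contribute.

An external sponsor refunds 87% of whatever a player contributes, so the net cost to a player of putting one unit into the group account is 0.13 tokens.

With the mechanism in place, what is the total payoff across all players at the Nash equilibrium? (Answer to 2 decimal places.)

623.70 tokens

The effective private return per unit is now (2.1/6) / 0.13 = 2.6923 > 1, so every player's dominant strategy flips to full contribution.
At the Nash equilibrium everyone contributes 35. Group total payoff = 6 × (35 × 0.87 + 2.1 × 35) = 623.70.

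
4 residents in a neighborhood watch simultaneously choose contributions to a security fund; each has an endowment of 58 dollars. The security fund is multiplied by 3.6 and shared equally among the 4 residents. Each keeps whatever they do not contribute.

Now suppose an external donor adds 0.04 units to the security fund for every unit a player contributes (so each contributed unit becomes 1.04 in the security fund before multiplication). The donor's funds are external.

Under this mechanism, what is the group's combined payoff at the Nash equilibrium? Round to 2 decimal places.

232.00 dollars

With the mechanism, a contributed unit returns 3.6 × 1.04 / 4 = 0.9360 per unit of net cost — still below 1 — so contributing 0 remains dominant for every player.
At the Nash equilibrium no one contributes; group total payoff = 4 × 58 = 232.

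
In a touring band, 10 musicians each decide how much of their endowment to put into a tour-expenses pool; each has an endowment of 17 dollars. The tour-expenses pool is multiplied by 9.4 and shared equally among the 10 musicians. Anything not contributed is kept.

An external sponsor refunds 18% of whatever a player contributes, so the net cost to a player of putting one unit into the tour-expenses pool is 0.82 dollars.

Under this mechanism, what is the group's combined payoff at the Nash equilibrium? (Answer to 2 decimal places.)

With the mechanism, a contributed unit returns (9.4/10) / 0.82 = 1.1463 per unit of net cost to the contributor — now above 1 — so contributing fully is weakly dominant for every player.
At the Nash equilibrium everyone contributes 17. Group total payoff = 10 × (17 × 0.18 + 9.4 × 17) = 1628.60.

1628.60 dollars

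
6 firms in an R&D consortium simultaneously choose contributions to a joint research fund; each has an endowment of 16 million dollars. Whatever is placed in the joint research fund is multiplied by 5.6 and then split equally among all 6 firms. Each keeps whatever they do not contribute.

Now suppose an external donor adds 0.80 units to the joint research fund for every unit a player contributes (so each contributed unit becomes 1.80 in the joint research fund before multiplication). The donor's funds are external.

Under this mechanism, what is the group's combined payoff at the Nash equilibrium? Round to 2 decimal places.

The effective private return per unit is now 5.6 × 1.80 / 6 = 1.6800 > 1, so every player's dominant strategy flips to full contribution.
At the Nash equilibrium everyone contributes 16. Group total payoff = 5.6 × 1.80 × 96 = 967.68.

967.68 million dollars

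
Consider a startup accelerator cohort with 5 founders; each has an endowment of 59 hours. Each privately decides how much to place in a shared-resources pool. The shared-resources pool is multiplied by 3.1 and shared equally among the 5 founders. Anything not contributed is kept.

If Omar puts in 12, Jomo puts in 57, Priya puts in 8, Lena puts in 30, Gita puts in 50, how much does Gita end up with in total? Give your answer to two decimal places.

106.34 hours

Total contributed: 12 + 57 + 8 + 30 + 50 = 157.
Each receives 3.1 × 157 / 5 = 97.34 from the shared-resources pool.
Gita keeps 59 − 50 = 9, so Gita's payoff is 9 + 97.34 = 106.34.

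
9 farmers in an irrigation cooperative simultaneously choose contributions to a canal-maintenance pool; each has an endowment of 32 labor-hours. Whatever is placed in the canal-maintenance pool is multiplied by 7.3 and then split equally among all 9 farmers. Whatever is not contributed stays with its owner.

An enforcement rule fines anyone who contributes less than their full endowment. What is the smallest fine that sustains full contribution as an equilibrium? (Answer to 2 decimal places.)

Given the others contribute fully, the best deviation is to contribute 0 (any partial contribution still incurs the fine and gives up units whose private return 0.8111 is below 1).
Deviating from 32 to 0 saves 32 labor-hours but forfeits the deviator's share of the drop in the canal-maintenance pool: 7.3/9 × 32 = 25.96.
So the deviation gain is 32 − 25.96 = 6.04, and the fine must be at least 6.04 labor-hours to wipe it out.

6.04 labor-hours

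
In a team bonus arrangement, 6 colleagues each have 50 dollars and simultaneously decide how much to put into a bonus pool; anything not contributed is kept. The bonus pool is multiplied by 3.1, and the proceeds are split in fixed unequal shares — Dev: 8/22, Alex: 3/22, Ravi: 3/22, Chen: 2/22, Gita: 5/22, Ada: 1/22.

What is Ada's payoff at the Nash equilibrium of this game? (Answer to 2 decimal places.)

Player j's private return per contributed unit is 3.1 × (j's share). Contributing is weakly dominant for j when that share is at least 1/3.1 = 0.3226, and contributing 0 is dominant otherwise.
The only share above 0.3226 is Dev's 8/22, contributing 50; the remaining 5 contribute 0. Total contributed: 50.
Ada keeps 50 and receives 3.1 × 50 × 1/22 = 7.05 from the bonus pool, for a payoff of 57.05.

57.05 dollars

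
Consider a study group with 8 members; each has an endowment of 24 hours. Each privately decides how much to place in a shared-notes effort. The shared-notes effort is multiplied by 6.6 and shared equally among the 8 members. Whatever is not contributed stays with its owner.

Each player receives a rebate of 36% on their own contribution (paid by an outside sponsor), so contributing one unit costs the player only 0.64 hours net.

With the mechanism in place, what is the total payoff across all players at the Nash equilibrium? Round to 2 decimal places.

With the mechanism, a contributed unit returns (6.6/8) / 0.64 = 1.2891 per unit of net cost to the contributor — now above 1 — so contributing fully is weakly dominant for every player.
So the Nash equilibrium is full contribution by all 8; the group earns 8 × (24 × 0.36 + 6.6 × 24) = 1336.32.

1336.32 hours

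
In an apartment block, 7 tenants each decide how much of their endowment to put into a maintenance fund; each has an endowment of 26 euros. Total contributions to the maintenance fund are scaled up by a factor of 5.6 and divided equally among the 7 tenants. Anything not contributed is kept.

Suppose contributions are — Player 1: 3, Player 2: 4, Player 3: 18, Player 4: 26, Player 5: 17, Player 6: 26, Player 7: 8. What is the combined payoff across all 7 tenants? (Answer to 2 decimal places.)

651.20 euros

Total contributed: 3 + 4 + 18 + 26 + 17 + 26 + 8 = 102; total kept: 7 × 26 − 102 = 80.
The maintenance fund pays out 5.6 × 102 = 571.20 in aggregate.
Group total = 80 + 571.20 = 651.20.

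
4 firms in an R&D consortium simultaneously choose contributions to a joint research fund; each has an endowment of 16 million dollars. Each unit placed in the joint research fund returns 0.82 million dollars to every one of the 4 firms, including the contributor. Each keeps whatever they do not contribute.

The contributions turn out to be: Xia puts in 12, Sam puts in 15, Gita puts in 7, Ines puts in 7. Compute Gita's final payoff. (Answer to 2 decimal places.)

42.62 million dollars

Total contributed: 12 + 15 + 7 + 7 = 41.
Each receives 0.82 × 41 = 33.62 from the joint research fund.
Gita keeps 16 − 7 = 9, so Gita's payoff is 9 + 33.62 = 42.62.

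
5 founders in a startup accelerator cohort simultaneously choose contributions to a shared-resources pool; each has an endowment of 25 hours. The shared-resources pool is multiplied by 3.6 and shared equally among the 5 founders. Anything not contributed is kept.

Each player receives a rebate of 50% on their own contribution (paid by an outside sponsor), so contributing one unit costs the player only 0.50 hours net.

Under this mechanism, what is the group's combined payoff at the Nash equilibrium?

With the mechanism, a contributed unit returns (3.6/5) / 0.50 = 1.4400 per unit of net cost to the contributor — now above 1 — so contributing fully is weakly dominant for every player.
At the Nash equilibrium everyone contributes 25. Group total payoff = 5 × (25 × 0.50 + 3.6 × 25) = 512.50.

512.50 hours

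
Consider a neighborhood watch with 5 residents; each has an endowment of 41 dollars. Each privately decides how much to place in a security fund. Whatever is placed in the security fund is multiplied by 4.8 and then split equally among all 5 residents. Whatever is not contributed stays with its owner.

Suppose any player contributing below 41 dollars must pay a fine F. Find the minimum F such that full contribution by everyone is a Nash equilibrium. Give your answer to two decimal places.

Given the others contribute fully, the best deviation is to contribute 0 (any partial contribution still incurs the fine and gives up units whose private return 0.9600 is below 1).
Deviating from 41 to 0 saves 41 dollars but forfeits the deviator's share of the drop in the security fund: 4.8/5 × 41 = 39.36.
So the deviation gain is 41 − 39.36 = 1.64, and the fine must be at least 1.64 dollars to wipe it out.

1.64 dollars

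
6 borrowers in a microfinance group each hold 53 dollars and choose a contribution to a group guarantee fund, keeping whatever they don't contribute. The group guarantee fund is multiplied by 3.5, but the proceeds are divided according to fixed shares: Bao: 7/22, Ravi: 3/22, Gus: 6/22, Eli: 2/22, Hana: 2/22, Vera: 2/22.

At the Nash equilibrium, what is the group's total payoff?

450.50 dollars

Player j's private return per contributed unit is 3.5 × (j's share). Contributing is weakly dominant for j when that share is at least 1/3.5 = 0.2857, and contributing 0 is dominant otherwise.
Bao alone (share 7/22) is above the threshold, contributing 53; the remaining 5 contribute 0. Total contributed: 53.
The group guarantee fund pays out 3.5 × 53 = 185.50 in total (split across the unequal shares, but the aggregate is all that matters for the group sum).
The 5 free-riders keep 53 each, adding 265. Group total = 265 + 185.50 = 450.50.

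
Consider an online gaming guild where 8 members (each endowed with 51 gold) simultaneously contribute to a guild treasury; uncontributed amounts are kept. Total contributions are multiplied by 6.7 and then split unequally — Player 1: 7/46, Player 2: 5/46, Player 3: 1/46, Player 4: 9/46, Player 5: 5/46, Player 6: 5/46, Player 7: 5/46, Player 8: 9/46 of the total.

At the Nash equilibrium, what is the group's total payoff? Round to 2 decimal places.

1280.10 gold

A player with share s gets back 6.7·s per unit contributed, so full contribution is dominant for anyone with s > 1/6.7 = 0.1493 and zero contribution is dominant for anyone below.
Player 1, Player 4 and Player 8 clear that bar, contributing 51 each; the remaining 5 contribute 0. Total contributed: 153.
The guild treasury pays out 6.7 × 153 = 1025.10 in total (split across the unequal shares, but the aggregate is all that matters for the group sum).
The 5 free-riders keep 51 each, adding 255. Group total = 255 + 1025.10 = 1280.10.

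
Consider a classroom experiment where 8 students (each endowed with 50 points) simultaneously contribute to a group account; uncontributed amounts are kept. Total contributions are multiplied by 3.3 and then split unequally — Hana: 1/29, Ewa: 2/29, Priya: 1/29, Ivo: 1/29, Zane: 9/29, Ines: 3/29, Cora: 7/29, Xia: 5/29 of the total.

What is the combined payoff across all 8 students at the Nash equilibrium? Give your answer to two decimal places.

Each unit j contributes comes back to j as 3.3 × (j's share), so j prefers to contribute only if that share exceeds 1/3.3 = 0.3030; otherwise keeping the unit dominates.
Only Zane (9/29) clears that bar, contributing 50; the remaining 7 contribute 0. Total contributed: 50.
The group account pays out 3.3 × 50 = 165.00 in total (split across the unequal shares, but the aggregate is all that matters for the group sum).
The 7 free-riders keep 50 each, adding 350. Group total = 350 + 165.00 = 515.00.

515.00 points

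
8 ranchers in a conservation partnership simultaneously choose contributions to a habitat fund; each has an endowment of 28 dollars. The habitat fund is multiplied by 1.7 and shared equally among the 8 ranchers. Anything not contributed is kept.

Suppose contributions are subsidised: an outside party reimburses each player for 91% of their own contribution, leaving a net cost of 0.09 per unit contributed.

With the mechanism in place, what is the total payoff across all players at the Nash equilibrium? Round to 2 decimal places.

With the mechanism, a contributed unit returns (1.7/8) / 0.09 = 2.3611 per unit of net cost to the contributor — now above 1 — so contributing fully is weakly dominant for every player.
At the Nash equilibrium everyone contributes 28. Group total payoff = 8 × (28 × 0.91 + 1.7 × 28) = 584.64.

584.64 dollars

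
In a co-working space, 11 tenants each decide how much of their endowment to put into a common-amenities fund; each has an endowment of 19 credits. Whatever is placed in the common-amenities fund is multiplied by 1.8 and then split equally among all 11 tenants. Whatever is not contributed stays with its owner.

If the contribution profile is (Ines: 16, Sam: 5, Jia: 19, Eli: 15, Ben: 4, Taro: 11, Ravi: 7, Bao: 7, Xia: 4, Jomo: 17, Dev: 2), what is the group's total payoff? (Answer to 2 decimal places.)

Total contributed: 16 + 5 + 19 + 15 + 4 + 11 + 7 + 7 + 4 + 17 + 2 = 107; total kept: 11 × 19 − 107 = 102.
The common-amenities fund pays out 1.8 × 107 = 192.60 in aggregate.
Group total = 102 + 192.60 = 294.60.

294.60 credits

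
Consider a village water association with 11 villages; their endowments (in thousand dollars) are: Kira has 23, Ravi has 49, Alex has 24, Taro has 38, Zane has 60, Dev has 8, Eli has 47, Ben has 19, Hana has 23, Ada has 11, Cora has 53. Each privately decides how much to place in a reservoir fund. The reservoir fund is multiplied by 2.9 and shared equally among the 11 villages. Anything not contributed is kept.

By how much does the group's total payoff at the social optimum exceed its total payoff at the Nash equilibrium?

674.50 thousand dollars

The private return per contributed unit is 2.9/11 = 0.2636 < 1 for every player regardless of endowment, so the Nash equilibrium is zero contribution and the group total is Σ E_j = 23 + 49 + 24 + 38 + 60 + 8 + 47 + 19 + 23 + 11 + 53 = 355.
Each contributed unit returns 2.900 to the group, so the social optimum is full contribution by everyone: group total = 2.900 × 355 = 1029.50.
Efficiency loss = (2.900 − 1) × 355 = 674.50.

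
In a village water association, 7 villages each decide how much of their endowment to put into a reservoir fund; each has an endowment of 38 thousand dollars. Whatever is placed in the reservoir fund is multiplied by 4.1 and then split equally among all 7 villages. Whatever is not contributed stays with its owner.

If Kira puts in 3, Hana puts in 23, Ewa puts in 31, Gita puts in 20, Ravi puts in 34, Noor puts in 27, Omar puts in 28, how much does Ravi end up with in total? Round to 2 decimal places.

101.23 thousand dollars

Total contributed: 3 + 23 + 31 + 20 + 34 + 27 + 28 = 166.
Each receives 4.1 × 166 / 7 = 97.23 from the reservoir fund.
Ravi keeps 38 − 34 = 4, so Ravi's payoff is 4 + 97.23 = 101.23.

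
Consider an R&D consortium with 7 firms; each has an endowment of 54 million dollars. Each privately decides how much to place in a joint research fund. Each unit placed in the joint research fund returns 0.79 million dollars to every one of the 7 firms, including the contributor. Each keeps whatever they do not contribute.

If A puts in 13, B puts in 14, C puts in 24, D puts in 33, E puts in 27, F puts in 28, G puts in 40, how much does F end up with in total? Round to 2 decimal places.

Total contributed: 13 + 14 + 24 + 33 + 27 + 28 + 40 = 179.
Each receives 0.79 × 179 = 141.41 from the joint research fund.
F keeps 54 − 28 = 26, so F's payoff is 26 + 141.41 = 167.41.

167.41 million dollars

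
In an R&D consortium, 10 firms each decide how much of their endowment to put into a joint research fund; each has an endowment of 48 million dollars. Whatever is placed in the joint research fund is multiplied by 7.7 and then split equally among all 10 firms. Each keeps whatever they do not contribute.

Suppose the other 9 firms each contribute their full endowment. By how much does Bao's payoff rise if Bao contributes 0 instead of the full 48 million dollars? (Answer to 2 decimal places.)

11.04 million dollars

Switching from a contribution of 48 to 0 lets Bao keep an extra 48 million dollars, but lowers the joint research fund by 48, which costs Bao their own share of that drop: 7.7/10 × 48 = 36.96.
Net gain = 48 − 36.96 = 11.04. The private return per contributed unit (0.7700) is below 1, so free-riding is indeed the best response regardless of what the others do.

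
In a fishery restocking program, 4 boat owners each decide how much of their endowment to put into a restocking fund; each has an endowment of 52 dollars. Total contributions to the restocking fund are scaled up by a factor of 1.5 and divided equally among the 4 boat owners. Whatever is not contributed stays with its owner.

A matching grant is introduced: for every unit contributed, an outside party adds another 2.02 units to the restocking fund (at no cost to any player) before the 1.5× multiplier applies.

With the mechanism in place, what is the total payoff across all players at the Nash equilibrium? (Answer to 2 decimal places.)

942.24 dollars

Under the mechanism each unit contributed yields 1.5 × 3.02 / 4 = 1.1325 back to its contributor per unit of net cost, which exceeds 1, making full contribution the dominant choice for everyone.
So the Nash equilibrium is full contribution by all 4; the group earns 1.5 × 3.02 × 208 = 942.24.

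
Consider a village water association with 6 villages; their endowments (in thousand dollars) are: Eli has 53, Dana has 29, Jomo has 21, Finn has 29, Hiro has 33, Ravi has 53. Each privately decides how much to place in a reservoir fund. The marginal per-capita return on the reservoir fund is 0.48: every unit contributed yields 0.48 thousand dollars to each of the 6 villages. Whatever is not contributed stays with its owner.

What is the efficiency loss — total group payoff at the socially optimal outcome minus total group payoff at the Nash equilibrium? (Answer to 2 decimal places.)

409.84 thousand dollars

The private return per contributed unit is 0.48 < 1 for everyone, so the Nash equilibrium is zero contribution and the group total is Σ E_j = 53 + 29 + 21 + 29 + 33 + 53 = 218.
Each contributed unit returns 2.880 to the group, so the social optimum is full contribution by everyone: group total = 2.880 × 218 = 627.84.
Efficiency loss = (2.880 − 1) × 218 = 409.84.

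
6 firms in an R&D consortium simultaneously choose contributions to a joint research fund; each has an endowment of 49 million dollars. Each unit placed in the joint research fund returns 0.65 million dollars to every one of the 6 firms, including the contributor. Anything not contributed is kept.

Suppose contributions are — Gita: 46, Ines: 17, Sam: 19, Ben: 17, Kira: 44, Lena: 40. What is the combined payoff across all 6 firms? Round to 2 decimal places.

824.70 million dollars

Total contributed: 46 + 17 + 19 + 17 + 44 + 40 = 183; total kept: 6 × 49 − 183 = 111.
The joint research fund pays out 0.65 × 6 × 183 = 713.70 in aggregate.
Group total = 111 + 713.70 = 824.70.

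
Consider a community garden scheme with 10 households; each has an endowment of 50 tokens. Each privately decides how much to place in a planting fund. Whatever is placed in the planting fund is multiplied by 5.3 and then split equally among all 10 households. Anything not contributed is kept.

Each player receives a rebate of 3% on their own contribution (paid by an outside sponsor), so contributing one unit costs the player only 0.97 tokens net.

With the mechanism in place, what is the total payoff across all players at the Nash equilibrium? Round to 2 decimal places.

The effective private return is (5.3/10) / 0.97 = 0.5464, which is still under 1, so the mechanism doesn't change anyone's dominant strategy: zero contribution.
Everyone keeps their endowment and the group total is 10 × 50 = 500.

500.00 tokens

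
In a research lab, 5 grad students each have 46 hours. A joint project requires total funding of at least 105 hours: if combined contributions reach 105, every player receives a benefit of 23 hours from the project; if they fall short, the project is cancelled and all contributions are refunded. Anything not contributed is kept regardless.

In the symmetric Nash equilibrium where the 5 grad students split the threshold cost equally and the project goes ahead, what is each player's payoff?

Equal share of the threshold: 105/5 = 21.
At this profile no one gains by cutting their contribution: any cut drops the total below 105, the project is cancelled, contributions are refunded, and the deviator ends with 46, which is less than 46 − 21 + 23 = 48. Contributing more than 21 just wastes the excess. So contributing exactly 21 is a best response.
Each player's payoff: 46 − 21 + 23 = 48.

48 hours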